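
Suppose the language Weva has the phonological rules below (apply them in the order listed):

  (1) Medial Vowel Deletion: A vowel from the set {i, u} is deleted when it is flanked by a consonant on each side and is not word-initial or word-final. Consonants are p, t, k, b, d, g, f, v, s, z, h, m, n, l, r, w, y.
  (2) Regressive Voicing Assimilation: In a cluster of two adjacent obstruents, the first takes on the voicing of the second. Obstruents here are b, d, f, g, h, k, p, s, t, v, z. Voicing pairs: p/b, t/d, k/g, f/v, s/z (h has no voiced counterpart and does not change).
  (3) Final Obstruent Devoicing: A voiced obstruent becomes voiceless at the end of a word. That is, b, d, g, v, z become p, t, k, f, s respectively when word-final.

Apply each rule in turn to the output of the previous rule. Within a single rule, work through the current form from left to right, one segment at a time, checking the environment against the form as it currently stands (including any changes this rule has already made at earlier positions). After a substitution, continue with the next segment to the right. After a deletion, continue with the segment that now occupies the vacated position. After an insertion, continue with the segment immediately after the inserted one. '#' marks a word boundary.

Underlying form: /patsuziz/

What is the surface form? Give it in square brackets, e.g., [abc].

(1) Medial Vowel Deletion: [patsuziz] → [patszz]
(2) Regressive Voicing Assimilation: [patszz] → [patzzz]
(3) Final Obstruent Devoicing: [patzzz] → [patzzs]

[patzzs]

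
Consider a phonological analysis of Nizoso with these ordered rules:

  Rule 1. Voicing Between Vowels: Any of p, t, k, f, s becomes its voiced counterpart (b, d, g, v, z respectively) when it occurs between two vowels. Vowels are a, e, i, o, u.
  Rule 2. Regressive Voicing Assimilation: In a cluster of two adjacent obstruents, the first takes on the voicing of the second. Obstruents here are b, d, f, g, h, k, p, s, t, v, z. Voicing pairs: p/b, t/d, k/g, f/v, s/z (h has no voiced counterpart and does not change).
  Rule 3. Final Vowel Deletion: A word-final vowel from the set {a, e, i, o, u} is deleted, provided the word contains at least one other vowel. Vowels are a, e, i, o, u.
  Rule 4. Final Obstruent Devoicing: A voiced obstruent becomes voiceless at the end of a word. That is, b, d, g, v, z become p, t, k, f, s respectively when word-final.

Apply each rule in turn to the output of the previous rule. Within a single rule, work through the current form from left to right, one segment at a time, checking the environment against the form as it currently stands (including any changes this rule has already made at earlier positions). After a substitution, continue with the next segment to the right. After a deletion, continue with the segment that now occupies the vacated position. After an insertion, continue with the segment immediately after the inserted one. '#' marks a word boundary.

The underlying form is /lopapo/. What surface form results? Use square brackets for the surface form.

Rule 1 Voicing Between Vowels: [lopapo] → [lobabo]
Rule 2 Regressive Voicing Assimilation: no change — [lobabo]
Rule 3 Final Vowel Deletion: [lobabo] → [lobab]
Rule 4 Final Obstruent Devoicing: [lobab] → [lobap]

[lobap]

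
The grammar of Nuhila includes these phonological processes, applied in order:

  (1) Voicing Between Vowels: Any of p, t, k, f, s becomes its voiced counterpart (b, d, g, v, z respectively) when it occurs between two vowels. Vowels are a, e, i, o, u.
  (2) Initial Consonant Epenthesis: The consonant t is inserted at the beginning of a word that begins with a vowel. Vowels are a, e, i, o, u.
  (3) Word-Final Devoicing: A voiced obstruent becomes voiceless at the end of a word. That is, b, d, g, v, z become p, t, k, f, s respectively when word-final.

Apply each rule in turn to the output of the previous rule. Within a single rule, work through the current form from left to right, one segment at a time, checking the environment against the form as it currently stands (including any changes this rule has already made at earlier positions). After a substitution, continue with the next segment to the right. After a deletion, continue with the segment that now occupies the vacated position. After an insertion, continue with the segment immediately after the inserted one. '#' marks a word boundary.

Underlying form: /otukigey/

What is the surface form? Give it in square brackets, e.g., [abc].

[todugigey]

(1) Voicing Between Vowels: [otukigey] → [odugigey]
(2) Initial Consonant Epenthesis: [odugigey] → [todugigey]
(3) Word-Final Devoicing: no change — [todugigey]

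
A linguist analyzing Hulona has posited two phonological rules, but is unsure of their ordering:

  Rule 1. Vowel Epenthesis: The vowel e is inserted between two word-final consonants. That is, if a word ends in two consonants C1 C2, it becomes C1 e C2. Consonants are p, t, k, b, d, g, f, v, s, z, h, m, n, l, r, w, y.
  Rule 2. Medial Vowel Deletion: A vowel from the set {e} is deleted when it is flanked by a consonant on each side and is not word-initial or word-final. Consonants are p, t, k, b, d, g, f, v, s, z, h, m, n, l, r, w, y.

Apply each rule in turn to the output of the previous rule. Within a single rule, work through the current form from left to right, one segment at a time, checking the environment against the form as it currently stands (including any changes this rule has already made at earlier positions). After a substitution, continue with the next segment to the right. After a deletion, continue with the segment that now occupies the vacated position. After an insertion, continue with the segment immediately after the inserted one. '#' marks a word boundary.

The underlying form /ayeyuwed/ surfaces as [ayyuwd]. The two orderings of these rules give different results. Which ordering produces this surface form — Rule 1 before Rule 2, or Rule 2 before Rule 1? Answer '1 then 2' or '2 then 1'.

Order 1 then 2:
  1 Vowel Epenthesis: no change — [ayeyuwed]
  2 Medial Vowel Deletion: [ayeyuwed] → [ayyuwd]
  result: [ayyuwd]
Order 2 then 1:
  2 Medial Vowel Deletion: [ayeyuwed] → [ayyuwd]
  1 Vowel Epenthesis: [ayyuwd] → [ayyuwed]
  result: [ayyuwed]

1 then 2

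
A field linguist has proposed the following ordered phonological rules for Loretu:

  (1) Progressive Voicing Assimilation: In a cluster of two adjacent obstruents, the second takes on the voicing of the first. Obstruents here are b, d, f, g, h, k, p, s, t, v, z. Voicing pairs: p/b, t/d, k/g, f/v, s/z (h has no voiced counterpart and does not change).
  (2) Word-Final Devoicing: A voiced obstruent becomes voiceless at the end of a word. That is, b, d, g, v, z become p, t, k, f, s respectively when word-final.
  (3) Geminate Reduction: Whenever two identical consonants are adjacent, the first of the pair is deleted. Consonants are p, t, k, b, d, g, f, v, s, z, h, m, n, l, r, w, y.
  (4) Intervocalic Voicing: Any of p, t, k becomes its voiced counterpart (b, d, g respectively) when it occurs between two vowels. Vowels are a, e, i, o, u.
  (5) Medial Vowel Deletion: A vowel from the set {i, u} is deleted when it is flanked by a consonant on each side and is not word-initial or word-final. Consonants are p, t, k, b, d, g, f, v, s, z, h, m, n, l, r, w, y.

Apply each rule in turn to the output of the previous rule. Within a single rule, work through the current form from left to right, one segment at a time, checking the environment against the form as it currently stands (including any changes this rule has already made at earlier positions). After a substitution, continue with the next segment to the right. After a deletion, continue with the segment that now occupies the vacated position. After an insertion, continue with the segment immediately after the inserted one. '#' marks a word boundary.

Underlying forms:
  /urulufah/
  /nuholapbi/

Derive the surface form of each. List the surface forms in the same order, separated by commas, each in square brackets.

/urulufah/:
  (1) Progressive Voicing Assimilation: no change — [urulufah]
  (2) Word-Final Devoicing: no change — [urulufah]
  (3) Geminate Reduction: no change — [urulufah]
  (4) Intervocalic Voicing: no change — [urulufah]
  (5) Medial Vowel Deletion: [urulufah] → [urlfah]
/nuholapbi/:
  (1) Progressive Voicing Assimilation: [nuholapbi] → [nuholappi]
  (2) Word-Final Devoicing: no change — [nuholappi]
  (3) Geminate Reduction: [nuholappi] → [nuholapi]
  (4) Intervocalic Voicing: [nuholapi] → [nuholabi]
  (5) Medial Vowel Deletion: [nuholabi] → [nholabi]

[urlfah], [nholabi]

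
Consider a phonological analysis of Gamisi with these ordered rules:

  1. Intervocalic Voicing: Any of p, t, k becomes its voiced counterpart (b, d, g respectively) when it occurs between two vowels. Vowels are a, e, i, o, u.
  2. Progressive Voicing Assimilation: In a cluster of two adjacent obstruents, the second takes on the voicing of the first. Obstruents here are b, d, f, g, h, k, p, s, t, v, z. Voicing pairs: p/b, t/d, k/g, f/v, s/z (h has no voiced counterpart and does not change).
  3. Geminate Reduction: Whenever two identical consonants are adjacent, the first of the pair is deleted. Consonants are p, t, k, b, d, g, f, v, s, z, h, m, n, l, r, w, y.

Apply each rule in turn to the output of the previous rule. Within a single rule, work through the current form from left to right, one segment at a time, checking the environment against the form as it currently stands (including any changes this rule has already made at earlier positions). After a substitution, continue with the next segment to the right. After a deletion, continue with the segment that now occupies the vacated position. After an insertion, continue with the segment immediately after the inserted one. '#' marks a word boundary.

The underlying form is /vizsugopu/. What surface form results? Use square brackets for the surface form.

[vizugobu]

1 Intervocalic Voicing: [vizsugopu] → [vizsugobu]
2 Progressive Voicing Assimilation: [vizsugobu] → [vizzugobu]
3 Geminate Reduction: [vizzugobu] → [vizugobu]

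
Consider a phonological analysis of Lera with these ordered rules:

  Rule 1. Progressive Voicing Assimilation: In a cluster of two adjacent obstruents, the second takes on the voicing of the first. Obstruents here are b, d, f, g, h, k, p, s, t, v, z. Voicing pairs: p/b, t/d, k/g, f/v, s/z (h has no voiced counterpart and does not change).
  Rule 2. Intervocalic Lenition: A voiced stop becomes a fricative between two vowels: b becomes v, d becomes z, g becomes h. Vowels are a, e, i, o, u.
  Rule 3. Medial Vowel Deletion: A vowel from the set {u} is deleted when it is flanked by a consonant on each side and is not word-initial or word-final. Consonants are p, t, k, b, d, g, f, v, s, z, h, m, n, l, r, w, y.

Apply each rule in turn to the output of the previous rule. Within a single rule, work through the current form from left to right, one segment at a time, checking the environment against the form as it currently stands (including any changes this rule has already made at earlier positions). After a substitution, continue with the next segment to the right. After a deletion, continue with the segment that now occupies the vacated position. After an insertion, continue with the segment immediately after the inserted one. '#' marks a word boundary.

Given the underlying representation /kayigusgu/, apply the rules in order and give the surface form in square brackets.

Rule 1 Progressive Voicing Assimilation: [kayigusgu] → [kayigusku]
Rule 2 Intervocalic Lenition: [kayigusku] → [kayihusku]
Rule 3 Medial Vowel Deletion: [kayihusku] → [kayihsku]

[kayihsku]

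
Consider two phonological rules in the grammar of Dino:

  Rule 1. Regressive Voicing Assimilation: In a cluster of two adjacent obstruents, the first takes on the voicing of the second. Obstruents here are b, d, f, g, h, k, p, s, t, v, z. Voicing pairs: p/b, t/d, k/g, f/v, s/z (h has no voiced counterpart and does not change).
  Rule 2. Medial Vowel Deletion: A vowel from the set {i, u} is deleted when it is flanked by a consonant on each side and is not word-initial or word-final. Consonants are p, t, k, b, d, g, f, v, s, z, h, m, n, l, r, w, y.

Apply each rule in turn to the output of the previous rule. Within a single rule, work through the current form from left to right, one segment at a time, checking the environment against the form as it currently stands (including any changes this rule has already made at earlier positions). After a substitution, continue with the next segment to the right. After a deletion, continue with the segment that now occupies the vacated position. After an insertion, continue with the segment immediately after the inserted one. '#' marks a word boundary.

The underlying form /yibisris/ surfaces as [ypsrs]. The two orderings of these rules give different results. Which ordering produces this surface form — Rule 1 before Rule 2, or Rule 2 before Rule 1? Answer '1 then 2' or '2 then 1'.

2 then 1

Order 1 then 2:
  1 Regressive Voicing Assimilation: no change — [yibisris]
  2 Medial Vowel Deletion: [yibisris] → [ybsrs]
  result: [ybsrs]
Order 2 then 1:
  2 Medial Vowel Deletion: [yibisris] → [ybsrs]
  1 Regressive Voicing Assimilation: [ybsrs] → [ypsrs]
  result: [ypsrs]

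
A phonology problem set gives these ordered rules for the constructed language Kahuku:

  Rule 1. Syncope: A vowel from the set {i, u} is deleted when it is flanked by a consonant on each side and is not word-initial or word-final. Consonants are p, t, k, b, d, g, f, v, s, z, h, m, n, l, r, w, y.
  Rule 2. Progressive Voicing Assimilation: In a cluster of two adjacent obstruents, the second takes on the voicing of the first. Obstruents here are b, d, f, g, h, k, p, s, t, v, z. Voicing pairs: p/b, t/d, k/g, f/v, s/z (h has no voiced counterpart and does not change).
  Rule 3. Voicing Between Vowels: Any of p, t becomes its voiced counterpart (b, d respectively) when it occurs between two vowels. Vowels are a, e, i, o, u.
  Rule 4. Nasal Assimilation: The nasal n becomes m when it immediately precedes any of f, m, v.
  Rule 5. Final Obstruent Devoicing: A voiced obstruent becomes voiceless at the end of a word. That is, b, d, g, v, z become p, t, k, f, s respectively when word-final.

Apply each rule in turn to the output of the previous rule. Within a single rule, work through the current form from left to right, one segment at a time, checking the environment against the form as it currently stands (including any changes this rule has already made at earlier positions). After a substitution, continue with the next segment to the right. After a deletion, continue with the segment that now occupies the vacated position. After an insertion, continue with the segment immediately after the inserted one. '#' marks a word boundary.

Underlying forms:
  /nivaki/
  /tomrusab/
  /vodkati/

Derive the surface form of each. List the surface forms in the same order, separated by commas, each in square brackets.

/nivaki/:
  Rule 1 Syncope: [nivaki] → [nvaki]
  Rule 2 Progressive Voicing Assimilation: no change — [nvaki]
  Rule 3 Voicing Between Vowels: no change — [nvaki]
  Rule 4 Nasal Assimilation: [nvaki] → [mvaki]
  Rule 5 Final Obstruent Devoicing: no change — [mvaki]
/tomrusab/:
  Rule 1 Syncope: [tomrusab] → [tomrsab]
  Rule 2 Progressive Voicing Assimilation: no change — [tomrsab]
  Rule 3 Voicing Between Vowels: no change — [tomrsab]
  Rule 4 Nasal Assimilation: no change — [tomrsab]
  Rule 5 Final Obstruent Devoicing: [tomrsab] → [tomrsap]
/vodkati/:
  Rule 1 Syncope: no change — [vodkati]
  Rule 2 Progressive Voicing Assimilation: [vodkati] → [vodgati]
  Rule 3 Voicing Between Vowels: [vodgati] → [vodgadi]
  Rule 4 Nasal Assimilation: no change — [vodgadi]
  Rule 5 Final Obstruent Devoicing: no change — [vodgadi]

[mvaki], [tomrsap], [vodgadi]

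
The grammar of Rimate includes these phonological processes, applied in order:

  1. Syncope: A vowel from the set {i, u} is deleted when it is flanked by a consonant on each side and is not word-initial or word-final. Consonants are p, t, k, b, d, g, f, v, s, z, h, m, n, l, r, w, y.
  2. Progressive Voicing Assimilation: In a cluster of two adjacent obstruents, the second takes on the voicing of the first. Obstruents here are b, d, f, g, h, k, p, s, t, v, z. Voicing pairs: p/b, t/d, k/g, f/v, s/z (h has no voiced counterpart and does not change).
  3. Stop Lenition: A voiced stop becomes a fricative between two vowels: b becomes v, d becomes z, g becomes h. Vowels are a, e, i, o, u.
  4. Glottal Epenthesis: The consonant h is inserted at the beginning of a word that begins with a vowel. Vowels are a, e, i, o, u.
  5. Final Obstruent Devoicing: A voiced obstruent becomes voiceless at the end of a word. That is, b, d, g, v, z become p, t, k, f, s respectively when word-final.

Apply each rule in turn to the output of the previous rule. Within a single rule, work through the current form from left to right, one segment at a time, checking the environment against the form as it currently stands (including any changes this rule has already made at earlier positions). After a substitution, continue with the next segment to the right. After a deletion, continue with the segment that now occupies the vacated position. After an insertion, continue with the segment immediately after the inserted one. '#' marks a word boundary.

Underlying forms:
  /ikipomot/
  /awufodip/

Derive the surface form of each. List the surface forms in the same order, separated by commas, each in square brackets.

[hikpomot], [hawfodp]

/ikipomot/:
  1 Syncope: [ikipomot] → [ikpomot]
  2 Progressive Voicing Assimilation: no change — [ikpomot]
  3 Stop Lenition: no change — [ikpomot]
  4 Glottal Epenthesis: [ikpomot] → [hikpomot]
  5 Final Obstruent Devoicing: no change — [hikpomot]
/awufodip/:
  1 Syncope: [awufodip] → [awfodp]
  2 Progressive Voicing Assimilation: [awfodp] → [awfodb]
  3 Stop Lenition: no change — [awfodb]
  4 Glottal Epenthesis: [awfodb] → [hawfodb]
  5 Final Obstruent Devoicing: [hawfodb] → [hawfodp]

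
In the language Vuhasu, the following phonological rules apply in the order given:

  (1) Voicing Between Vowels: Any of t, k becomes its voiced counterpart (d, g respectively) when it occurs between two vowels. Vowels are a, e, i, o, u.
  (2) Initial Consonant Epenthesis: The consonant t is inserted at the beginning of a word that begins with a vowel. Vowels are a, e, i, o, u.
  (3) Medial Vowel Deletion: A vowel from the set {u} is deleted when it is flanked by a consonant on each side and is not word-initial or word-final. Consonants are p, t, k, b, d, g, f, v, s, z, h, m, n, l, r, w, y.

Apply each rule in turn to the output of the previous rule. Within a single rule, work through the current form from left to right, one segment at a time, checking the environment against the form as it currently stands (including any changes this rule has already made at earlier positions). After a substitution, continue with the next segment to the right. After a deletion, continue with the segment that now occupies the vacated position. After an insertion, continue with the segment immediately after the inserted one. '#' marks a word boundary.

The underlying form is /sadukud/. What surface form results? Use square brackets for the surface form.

(1) Voicing Between Vowels: [sadukud] → [sadugud]
(2) Initial Consonant Epenthesis: no change — [sadugud]
(3) Medial Vowel Deletion: [sadugud] → [sadgd]

[sadgd]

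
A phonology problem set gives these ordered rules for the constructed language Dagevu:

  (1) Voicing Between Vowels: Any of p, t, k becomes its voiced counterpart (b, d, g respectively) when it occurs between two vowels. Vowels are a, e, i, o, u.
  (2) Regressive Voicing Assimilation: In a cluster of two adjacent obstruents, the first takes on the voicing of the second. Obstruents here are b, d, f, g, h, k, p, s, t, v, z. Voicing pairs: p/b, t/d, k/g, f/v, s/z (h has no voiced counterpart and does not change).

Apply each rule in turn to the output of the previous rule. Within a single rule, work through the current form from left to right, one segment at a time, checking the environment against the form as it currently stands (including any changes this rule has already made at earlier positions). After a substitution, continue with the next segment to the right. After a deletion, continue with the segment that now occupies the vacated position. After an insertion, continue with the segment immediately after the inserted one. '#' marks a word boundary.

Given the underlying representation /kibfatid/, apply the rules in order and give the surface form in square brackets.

[kipfadid]

(1) Voicing Between Vowels: [kibfatid] → [kibfadid]
(2) Regressive Voicing Assimilation: [kibfadid] → [kipfadid]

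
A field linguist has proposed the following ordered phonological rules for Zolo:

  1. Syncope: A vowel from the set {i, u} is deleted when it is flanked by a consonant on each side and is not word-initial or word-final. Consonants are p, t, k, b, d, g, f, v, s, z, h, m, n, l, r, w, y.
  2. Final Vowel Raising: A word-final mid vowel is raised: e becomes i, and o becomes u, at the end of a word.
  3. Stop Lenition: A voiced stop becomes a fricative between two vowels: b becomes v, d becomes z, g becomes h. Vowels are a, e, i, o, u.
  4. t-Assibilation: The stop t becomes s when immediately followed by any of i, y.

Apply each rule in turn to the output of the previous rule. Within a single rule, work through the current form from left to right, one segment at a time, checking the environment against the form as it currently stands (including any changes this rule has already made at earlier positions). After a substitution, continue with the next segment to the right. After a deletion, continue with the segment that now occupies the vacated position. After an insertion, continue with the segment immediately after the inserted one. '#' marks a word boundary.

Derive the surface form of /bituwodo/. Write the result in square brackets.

[btwozu]

1 Syncope: [bituwodo] → [btwodo]
2 Final Vowel Raising: [btwodo] → [btwodu]
3 Stop Lenition: [btwodu] → [btwozu]
4 t-Assibilation: no change — [btwozu]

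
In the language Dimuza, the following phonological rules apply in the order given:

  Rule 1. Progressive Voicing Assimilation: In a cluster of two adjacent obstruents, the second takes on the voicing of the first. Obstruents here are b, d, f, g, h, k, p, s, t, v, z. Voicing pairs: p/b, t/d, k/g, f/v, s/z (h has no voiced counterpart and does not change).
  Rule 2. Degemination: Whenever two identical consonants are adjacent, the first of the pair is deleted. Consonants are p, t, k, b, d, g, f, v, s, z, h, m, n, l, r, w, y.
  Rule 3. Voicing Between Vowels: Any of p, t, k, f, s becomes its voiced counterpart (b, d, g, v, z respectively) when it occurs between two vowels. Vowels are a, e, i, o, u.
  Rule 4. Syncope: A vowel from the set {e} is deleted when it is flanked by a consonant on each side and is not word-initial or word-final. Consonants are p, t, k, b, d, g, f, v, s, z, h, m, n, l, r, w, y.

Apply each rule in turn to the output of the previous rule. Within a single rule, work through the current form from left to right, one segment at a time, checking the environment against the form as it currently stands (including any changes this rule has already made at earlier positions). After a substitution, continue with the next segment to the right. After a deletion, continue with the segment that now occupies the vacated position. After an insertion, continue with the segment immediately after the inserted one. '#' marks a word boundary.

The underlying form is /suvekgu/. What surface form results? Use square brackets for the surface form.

[suvgu]

Rule 1 Progressive Voicing Assimilation: [suvekgu] → [suvekku]
Rule 2 Degemination: [suvekku] → [suveku]
Rule 3 Voicing Between Vowels: [suveku] → [suvegu]
Rule 4 Syncope: [suvegu] → [suvgu]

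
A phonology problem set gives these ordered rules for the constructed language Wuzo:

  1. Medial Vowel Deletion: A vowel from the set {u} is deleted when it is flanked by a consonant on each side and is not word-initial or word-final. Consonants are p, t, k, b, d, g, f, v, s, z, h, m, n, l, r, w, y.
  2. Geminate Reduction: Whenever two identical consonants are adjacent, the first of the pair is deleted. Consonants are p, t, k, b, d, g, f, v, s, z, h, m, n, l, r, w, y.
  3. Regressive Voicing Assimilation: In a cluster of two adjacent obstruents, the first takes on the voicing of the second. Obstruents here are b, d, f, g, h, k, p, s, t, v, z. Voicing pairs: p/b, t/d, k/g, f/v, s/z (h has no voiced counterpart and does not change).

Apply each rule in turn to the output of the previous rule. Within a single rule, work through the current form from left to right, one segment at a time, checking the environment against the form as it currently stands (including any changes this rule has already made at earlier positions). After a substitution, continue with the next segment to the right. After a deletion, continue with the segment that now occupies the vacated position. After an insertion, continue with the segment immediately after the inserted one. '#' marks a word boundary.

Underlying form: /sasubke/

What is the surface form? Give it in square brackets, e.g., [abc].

1 Medial Vowel Deletion: [sasubke] → [sasbke]
2 Geminate Reduction: no change — [sasbke]
3 Regressive Voicing Assimilation: [sasbke] → [sazpke]

[sazpke]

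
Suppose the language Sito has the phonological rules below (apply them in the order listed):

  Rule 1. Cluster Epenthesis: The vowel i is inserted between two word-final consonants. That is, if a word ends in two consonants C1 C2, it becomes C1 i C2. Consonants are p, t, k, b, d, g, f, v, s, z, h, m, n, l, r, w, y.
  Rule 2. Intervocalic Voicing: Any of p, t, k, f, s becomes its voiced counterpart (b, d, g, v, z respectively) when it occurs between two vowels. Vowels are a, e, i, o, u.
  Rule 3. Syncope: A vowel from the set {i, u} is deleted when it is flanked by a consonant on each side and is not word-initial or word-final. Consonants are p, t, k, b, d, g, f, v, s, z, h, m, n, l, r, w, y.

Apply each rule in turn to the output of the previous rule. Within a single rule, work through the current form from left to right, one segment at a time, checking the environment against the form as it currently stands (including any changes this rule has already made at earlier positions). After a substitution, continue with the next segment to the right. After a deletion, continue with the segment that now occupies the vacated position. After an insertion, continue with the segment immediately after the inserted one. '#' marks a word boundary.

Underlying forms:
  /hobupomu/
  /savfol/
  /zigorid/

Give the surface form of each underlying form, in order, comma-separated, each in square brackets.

/hobupomu/:
  Rule 1 Cluster Epenthesis: no change — [hobupomu]
  Rule 2 Intervocalic Voicing: [hobupomu] → [hobubomu]
  Rule 3 Syncope: [hobubomu] → [hobbomu]
/savfol/:
  Rule 1 Cluster Epenthesis: no change — [savfol]
  Rule 2 Intervocalic Voicing: no change — [savfol]
  Rule 3 Syncope: no change — [savfol]
/zigorid/:
  Rule 1 Cluster Epenthesis: no change — [zigorid]
  Rule 2 Intervocalic Voicing: no change — [zigorid]
  Rule 3 Syncope: [zigorid] → [zgord]

[hobbomu], [savfol], [zgord]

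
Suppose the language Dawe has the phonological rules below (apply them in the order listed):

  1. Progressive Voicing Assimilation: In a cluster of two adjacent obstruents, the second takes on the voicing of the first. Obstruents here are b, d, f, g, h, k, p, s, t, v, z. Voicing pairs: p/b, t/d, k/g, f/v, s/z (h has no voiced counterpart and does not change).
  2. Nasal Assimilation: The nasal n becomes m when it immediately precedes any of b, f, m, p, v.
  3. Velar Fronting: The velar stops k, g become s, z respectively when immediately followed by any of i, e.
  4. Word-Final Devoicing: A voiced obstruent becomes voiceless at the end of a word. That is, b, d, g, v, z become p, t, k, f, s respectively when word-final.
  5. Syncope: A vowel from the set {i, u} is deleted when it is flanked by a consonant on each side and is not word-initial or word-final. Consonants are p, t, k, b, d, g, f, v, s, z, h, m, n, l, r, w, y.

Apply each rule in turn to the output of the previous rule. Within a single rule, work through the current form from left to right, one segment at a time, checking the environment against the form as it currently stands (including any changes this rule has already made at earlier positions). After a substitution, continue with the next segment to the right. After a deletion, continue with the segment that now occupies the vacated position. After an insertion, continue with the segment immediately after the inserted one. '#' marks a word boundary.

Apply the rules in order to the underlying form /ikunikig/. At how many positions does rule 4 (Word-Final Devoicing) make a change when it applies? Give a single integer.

1

1 Progressive Voicing Assimilation: no change — [ikunikig]
2 Nasal Assimilation: no change — [ikunikig]
3 Velar Fronting: [ikunikig] → [ikunisig]
4 Word-Final Devoicing: [ikunisig] → [ikunisik]
5 Syncope: [ikunisik] → [iknsk]
Rule 4 changed 1 position(s).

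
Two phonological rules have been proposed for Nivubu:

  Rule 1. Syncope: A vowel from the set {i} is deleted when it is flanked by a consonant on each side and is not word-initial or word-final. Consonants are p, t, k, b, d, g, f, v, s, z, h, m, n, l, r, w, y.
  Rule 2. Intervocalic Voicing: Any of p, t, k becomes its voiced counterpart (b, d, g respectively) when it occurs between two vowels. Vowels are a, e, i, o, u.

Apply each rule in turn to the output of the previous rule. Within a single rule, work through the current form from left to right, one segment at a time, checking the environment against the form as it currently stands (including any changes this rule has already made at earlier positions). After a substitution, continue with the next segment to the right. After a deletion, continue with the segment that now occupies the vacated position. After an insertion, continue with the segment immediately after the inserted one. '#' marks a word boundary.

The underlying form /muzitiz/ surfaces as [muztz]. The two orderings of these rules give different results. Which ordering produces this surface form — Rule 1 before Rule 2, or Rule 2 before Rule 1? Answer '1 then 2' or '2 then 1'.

Order 1 then 2:
  1 Syncope: [muzitiz] → [muztz]
  2 Intervocalic Voicing: no change — [muztz]
  result: [muztz]
Order 2 then 1:
  2 Intervocalic Voicing: [muzitiz] → [muzidiz]
  1 Syncope: [muzidiz] → [muzdz]
  result: [muzdz]

1 then 2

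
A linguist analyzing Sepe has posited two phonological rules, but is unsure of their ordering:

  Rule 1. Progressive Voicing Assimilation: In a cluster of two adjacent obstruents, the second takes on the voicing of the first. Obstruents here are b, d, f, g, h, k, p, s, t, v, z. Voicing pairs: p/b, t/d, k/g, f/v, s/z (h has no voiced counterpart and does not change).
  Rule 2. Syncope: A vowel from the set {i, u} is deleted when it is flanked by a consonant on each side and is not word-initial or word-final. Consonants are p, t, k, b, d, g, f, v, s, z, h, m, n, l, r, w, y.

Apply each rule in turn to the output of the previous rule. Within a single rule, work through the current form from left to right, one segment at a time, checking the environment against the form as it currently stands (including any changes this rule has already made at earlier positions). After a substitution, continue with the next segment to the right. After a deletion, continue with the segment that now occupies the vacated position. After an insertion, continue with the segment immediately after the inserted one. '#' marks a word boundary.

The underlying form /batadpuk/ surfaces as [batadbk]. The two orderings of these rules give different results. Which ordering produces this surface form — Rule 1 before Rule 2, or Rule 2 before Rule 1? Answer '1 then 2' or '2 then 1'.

1 then 2

Order 1 then 2:
  1 Progressive Voicing Assimilation: [batadpuk] → [batadbuk]
  2 Syncope: [batadbuk] → [batadbk]
  result: [batadbk]
Order 2 then 1:
  2 Syncope: [batadpuk] → [batadpk]
  1 Progressive Voicing Assimilation: [batadpk] → [batadbg]
  result: [batadbg]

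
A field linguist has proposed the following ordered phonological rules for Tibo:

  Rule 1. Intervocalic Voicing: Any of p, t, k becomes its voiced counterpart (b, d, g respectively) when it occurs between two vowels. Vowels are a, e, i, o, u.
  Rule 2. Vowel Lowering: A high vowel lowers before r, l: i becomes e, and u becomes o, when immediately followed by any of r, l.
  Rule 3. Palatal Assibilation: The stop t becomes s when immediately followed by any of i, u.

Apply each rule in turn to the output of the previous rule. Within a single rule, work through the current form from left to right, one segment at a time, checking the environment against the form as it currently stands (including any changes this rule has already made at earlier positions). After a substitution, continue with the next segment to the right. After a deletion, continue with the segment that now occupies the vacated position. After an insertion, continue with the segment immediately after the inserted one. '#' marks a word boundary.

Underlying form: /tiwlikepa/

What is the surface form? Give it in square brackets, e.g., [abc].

Rule 1 Intervocalic Voicing: [tiwlikepa] → [tiwligeba]
Rule 2 Vowel Lowering: no change — [tiwligeba]
Rule 3 Palatal Assibilation: [tiwligeba] → [siwligeba]

[siwligeba]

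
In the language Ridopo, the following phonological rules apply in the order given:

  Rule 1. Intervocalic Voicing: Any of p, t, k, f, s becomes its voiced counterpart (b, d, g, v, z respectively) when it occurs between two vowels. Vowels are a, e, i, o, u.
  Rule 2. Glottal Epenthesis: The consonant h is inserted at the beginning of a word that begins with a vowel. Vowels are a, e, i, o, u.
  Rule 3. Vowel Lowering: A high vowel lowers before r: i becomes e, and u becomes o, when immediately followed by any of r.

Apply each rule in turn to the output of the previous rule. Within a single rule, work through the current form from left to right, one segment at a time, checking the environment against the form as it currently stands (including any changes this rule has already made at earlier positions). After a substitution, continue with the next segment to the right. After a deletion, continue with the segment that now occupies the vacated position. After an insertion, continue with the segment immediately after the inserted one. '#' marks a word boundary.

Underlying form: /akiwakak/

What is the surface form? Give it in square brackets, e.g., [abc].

Rule 1 Intervocalic Voicing: [akiwakak] → [agiwagak]
Rule 2 Glottal Epenthesis: [agiwagak] → [hagiwagak]
Rule 3 Vowel Lowering: no change — [hagiwagak]

[hagiwagak]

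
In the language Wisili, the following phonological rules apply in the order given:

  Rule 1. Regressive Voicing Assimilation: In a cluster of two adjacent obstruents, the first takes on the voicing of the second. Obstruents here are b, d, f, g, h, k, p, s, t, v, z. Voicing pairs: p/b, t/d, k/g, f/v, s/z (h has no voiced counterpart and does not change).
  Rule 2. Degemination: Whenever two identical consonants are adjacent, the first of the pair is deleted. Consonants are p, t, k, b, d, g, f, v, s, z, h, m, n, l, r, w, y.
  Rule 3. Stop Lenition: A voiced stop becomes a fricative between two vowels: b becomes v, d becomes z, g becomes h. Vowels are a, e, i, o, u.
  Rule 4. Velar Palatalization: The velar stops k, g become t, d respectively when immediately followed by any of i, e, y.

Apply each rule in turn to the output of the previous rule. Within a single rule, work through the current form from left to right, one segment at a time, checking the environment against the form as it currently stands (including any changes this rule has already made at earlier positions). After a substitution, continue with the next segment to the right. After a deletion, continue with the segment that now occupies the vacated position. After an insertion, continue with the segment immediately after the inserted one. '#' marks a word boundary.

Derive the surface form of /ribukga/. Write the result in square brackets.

Rule 1 Regressive Voicing Assimilation: [ribukga] → [ribugga]
Rule 2 Degemination: [ribugga] → [ribuga]
Rule 3 Stop Lenition: [ribuga] → [rivuha]
Rule 4 Velar Palatalization: no change — [rivuha]

[rivuha]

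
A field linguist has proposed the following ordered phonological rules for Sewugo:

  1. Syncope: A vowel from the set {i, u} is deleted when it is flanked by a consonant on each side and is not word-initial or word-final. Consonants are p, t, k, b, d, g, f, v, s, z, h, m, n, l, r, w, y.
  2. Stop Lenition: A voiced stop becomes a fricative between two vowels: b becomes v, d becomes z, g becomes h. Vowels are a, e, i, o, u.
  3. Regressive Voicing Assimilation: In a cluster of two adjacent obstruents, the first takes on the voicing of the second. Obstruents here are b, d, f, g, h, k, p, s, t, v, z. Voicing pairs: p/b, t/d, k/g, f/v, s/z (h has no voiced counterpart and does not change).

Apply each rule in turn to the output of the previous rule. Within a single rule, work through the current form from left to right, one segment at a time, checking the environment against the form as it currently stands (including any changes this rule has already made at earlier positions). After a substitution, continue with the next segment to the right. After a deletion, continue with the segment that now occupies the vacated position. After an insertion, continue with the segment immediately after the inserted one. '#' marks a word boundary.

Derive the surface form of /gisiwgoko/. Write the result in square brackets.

1 Syncope: [gisiwgoko] → [gswgoko]
2 Stop Lenition: no change — [gswgoko]
3 Regressive Voicing Assimilation: [gswgoko] → [kswgoko]

[kswgoko]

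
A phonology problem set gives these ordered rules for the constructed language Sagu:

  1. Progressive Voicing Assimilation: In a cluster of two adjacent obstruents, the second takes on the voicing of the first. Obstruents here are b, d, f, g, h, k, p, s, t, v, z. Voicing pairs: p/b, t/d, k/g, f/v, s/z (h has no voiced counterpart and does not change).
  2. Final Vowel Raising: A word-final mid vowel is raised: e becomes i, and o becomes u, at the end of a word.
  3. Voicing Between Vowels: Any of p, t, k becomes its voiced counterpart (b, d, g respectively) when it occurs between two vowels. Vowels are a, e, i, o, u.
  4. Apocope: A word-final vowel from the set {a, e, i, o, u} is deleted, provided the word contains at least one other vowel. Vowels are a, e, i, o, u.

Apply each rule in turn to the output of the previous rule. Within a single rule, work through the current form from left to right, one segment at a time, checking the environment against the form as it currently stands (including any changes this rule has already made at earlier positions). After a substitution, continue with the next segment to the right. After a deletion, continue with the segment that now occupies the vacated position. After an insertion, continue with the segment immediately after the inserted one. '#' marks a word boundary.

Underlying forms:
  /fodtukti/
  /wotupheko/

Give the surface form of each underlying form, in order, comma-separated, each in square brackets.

/fodtukti/:
  1 Progressive Voicing Assimilation: [fodtukti] → [foddukti]
  2 Final Vowel Raising: no change — [foddukti]
  3 Voicing Between Vowels: no change — [foddukti]
  4 Apocope: [foddukti] → [foddukt]
/wotupheko/:
  1 Progressive Voicing Assimilation: no change — [wotupheko]
  2 Final Vowel Raising: [wotupheko] → [wotupheku]
  3 Voicing Between Vowels: [wotupheku] → [woduphegu]
  4 Apocope: [woduphegu] → [wodupheg]

[foddukt], [wodupheg]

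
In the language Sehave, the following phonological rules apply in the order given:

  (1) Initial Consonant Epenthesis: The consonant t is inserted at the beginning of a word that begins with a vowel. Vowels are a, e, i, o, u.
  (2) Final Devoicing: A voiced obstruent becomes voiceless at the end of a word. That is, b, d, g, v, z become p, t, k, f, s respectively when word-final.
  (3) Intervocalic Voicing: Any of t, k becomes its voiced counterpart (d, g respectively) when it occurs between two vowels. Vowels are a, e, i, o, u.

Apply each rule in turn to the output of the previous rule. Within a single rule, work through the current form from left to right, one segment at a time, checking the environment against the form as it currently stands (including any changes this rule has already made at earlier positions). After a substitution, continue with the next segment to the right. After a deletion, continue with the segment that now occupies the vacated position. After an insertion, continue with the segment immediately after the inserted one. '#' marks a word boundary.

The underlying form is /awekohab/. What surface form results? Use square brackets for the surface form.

(1) Initial Consonant Epenthesis: [awekohab] → [tawekohab]
(2) Final Devoicing: [tawekohab] → [tawekohap]
(3) Intervocalic Voicing: [tawekohap] → [tawegohap]

[tawegohap]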